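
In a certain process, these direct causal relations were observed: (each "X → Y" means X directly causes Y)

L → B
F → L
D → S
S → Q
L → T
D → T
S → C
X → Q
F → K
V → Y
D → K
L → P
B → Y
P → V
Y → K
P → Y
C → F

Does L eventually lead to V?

There is a causal chain: L → P → V.

Yes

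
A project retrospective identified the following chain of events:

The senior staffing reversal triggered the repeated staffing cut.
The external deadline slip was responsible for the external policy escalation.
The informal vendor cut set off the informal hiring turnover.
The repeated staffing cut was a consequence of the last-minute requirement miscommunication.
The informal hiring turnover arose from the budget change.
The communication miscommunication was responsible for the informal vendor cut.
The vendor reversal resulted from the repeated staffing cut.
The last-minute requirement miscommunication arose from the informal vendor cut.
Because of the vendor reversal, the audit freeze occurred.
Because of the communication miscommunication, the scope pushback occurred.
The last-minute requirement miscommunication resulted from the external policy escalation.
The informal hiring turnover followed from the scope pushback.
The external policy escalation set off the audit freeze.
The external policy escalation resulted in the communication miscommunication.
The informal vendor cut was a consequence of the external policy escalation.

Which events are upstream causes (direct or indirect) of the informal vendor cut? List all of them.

the communication miscommunication, the external deadline slip, the external policy escalation

Immediate causes of the informal vendor cut: the external policy escalation, the communication miscommunication.
Further upstream: the external deadline slip.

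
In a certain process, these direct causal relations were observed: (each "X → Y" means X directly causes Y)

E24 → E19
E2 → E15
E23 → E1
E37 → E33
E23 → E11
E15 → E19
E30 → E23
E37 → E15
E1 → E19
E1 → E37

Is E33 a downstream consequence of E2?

E2 leads to E15, E19; E33 is not among them.

No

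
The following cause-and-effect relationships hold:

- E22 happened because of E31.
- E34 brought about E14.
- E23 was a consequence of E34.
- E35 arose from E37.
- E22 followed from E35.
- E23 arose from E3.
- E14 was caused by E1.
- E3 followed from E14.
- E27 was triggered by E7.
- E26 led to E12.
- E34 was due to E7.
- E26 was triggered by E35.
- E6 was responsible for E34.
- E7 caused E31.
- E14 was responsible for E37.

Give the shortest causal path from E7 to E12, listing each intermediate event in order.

E7 → E34
E34 → E14
E14 → E37
E37 → E35
E35 → E26
E26 → E12
Length: 6 steps.

E7 → E34 → E14 → E37 → E35 → E26 → E12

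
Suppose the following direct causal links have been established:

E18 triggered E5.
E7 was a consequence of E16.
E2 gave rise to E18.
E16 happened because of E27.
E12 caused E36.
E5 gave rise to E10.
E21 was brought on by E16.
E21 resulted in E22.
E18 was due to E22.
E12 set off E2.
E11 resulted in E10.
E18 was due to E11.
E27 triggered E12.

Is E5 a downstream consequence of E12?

There is a causal chain: E12 → E2 → E18 → E5.

Yes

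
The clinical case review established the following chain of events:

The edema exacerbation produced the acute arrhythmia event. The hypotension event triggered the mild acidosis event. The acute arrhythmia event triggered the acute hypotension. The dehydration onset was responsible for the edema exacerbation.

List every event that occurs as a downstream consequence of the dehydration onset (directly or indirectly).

Direct effects: the edema exacerbation.
2 steps out: the acute arrhythmia event.
3 steps out: the acute hypotension.
Not reachable from it: the hypotension event, the mild acidosis event.

the acute arrhythmia event, the acute hypotension, the edema exacerbation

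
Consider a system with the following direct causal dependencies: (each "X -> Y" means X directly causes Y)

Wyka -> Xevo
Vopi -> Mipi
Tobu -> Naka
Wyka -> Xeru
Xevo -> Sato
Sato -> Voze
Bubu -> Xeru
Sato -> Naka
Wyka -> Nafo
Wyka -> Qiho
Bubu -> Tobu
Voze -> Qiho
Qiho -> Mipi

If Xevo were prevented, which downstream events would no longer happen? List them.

Sato, Voze

Downstream of Xevo: Sato, Voze, Qiho, Mipi, Naka.
Of those, still caused via another path: Qiho, Mipi, Naka.
The remainder have no surviving cause.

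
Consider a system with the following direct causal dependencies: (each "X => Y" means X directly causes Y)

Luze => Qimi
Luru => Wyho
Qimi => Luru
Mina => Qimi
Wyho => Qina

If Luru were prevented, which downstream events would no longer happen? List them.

Downstream of Luru: Wyho, Qina.

Qina, Wyho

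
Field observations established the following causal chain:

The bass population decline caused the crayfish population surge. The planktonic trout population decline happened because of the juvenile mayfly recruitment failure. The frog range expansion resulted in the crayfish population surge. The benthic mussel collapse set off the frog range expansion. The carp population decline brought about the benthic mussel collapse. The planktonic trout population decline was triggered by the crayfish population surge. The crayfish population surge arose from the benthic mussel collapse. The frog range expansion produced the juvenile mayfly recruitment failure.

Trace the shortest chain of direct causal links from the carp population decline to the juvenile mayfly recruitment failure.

the carp population decline → the benthic mussel collapse → the frog range expansion → the juvenile mayfly recruitment failure

the carp population decline → the benthic mussel collapse
the benthic mussel collapse → the frog range expansion
the frog range expansion → the juvenile mayfly recruitment failure
Length: 3 steps.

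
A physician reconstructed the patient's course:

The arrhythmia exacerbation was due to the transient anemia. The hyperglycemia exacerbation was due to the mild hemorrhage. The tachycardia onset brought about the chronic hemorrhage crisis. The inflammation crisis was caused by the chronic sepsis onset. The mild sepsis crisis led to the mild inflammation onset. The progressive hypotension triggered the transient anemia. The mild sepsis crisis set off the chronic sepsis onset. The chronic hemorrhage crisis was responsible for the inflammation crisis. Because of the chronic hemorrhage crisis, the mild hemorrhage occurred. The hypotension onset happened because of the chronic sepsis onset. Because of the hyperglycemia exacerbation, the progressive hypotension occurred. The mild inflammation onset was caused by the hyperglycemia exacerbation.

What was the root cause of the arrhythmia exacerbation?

the tachycardia onset

Tracing upstream from the arrhythmia exacerbation: the arrhythmia exacerbation ← the transient anemia ← the progressive hypotension ← the hyperglycemia exacerbation ← the mild hemorrhage ← the chronic hemorrhage crisis ← the tachycardia onset.
The tachycardia onset has no stated cause, so it is the root.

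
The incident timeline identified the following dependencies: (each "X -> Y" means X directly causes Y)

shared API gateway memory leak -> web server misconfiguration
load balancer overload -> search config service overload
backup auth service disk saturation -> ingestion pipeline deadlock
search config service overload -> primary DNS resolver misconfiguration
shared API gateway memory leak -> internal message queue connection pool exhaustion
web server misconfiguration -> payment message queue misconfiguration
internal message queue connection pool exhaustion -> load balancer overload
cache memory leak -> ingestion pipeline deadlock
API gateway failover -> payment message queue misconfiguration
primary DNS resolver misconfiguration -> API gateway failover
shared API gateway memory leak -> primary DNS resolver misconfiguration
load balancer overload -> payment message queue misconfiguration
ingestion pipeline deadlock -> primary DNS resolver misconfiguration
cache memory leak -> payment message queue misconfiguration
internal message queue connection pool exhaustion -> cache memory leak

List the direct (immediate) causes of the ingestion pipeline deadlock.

Upstream contributors include the shared API gateway memory leak, the internal message queue connection pool exhaustion, but only the backup auth service disk saturation, the cache memory leak feed directly into the ingestion pipeline deadlock.

the backup auth service disk saturation, the cache memory leak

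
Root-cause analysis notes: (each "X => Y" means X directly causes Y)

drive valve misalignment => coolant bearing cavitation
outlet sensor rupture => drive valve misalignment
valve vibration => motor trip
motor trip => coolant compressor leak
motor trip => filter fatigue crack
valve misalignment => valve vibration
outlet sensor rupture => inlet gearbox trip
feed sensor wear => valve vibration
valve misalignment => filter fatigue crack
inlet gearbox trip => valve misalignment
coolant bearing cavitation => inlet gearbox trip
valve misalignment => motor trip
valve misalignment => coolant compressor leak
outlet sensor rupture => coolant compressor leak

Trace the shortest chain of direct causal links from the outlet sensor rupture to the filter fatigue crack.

the outlet sensor rupture → the inlet gearbox trip
the inlet gearbox trip → the valve misalignment
the valve misalignment → the filter fatigue crack
Length: 3 steps.

the outlet sensor rupture → the inlet gearbox trip → the valve misalignment → the filter fatigue crack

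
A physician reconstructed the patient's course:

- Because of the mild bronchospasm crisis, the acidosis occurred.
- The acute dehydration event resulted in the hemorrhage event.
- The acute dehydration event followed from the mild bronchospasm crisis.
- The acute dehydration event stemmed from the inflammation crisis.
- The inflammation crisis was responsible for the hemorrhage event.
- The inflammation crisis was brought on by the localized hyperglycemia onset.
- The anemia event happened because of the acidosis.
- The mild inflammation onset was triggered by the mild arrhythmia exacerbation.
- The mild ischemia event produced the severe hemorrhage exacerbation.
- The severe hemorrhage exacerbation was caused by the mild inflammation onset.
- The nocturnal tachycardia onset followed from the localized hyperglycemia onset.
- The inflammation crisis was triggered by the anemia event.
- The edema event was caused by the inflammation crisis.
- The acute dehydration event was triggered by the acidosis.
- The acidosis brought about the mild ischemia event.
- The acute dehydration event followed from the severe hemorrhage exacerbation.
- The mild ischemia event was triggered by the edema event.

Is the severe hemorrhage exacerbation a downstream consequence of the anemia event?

There is a causal chain: the anemia event → the inflammation crisis → the edema event → the mild ischemia event → the severe hemorrhage exacerbation.

Yes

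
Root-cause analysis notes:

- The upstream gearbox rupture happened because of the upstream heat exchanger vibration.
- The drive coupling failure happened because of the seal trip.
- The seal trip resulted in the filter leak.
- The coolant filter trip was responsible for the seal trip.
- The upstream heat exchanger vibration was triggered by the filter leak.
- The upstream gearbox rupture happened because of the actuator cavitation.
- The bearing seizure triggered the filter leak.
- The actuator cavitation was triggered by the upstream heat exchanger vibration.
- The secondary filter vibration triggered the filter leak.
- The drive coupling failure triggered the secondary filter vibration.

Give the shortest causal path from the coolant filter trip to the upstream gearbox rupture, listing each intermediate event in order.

the coolant filter trip → the seal trip
the seal trip → the filter leak
the filter leak → the upstream heat exchanger vibration
the upstream heat exchanger vibration → the upstream gearbox rupture
Length: 4 steps.

the coolant filter trip → the seal trip → the filter leak → the upstream heat exchanger vibration → the upstream gearbox rupture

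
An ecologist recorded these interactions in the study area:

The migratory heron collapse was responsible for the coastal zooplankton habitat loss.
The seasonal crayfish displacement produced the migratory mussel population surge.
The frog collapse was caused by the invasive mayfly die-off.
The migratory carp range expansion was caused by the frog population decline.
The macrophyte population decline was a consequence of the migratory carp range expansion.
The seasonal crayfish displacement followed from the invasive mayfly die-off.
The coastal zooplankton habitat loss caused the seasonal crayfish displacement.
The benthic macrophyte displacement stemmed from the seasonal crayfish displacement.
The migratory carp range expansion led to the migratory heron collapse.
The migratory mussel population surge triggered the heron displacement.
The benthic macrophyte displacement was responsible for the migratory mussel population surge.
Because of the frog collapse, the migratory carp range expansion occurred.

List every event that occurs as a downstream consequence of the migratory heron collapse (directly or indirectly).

the benthic macrophyte displacement, the coastal zooplankton habitat loss, the heron displacement, the migratory mussel population surge, the seasonal crayfish displacement

Direct effects: the coastal zooplankton habitat loss.
2 steps out: the seasonal crayfish displacement.
3 steps out: the benthic macrophyte displacement, the migratory mussel population surge.
4 steps out: the heron displacement.
Not reachable from it: the invasive mayfly die-off, the frog collapse, the frog population decline, the migratory carp range expansion, the macrophyte population decline.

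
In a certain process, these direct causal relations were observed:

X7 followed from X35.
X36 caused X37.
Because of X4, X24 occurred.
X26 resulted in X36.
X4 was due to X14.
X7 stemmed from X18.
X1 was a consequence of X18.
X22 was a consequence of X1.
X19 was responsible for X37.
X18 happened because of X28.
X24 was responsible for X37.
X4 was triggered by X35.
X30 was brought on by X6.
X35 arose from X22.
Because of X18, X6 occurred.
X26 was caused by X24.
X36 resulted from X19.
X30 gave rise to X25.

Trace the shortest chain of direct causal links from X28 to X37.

X28 → X18 → X1 → X22 → X35 → X4 → X24 → X37

X28 → X18
X18 → X1
X1 → X22
X22 → X35
X35 → X4
X4 → X24
X24 → X37
Length: 7 steps.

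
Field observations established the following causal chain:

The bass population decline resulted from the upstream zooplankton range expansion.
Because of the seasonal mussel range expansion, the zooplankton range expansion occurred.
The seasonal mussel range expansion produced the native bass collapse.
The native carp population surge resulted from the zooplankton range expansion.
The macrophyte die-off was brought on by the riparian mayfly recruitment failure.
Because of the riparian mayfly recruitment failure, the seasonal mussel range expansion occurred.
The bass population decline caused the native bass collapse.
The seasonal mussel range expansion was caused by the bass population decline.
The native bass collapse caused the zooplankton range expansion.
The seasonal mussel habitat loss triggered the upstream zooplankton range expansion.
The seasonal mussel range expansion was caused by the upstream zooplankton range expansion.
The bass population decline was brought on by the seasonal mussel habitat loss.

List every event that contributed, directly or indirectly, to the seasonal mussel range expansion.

Immediate causes of the seasonal mussel range expansion: the riparian mayfly recruitment failure, the upstream zooplankton range expansion, the bass population decline.
Further upstream: the seasonal mussel habitat loss.

the bass population decline, the riparian mayfly recruitment failure, the seasonal mussel habitat loss, the upstream zooplankton range expansion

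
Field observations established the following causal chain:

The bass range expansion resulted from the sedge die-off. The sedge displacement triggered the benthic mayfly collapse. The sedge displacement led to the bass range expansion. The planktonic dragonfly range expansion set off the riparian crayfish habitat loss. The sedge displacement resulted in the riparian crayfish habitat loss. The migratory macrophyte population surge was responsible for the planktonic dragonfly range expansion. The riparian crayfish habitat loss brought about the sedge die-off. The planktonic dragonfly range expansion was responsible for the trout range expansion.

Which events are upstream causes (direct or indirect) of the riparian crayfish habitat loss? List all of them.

Immediate causes of the riparian crayfish habitat loss: the sedge displacement, the planktonic dragonfly range expansion.
Further upstream: the migratory macrophyte population surge.

the migratory macrophyte population surge, the planktonic dragonfly range expansion, the sedge displacement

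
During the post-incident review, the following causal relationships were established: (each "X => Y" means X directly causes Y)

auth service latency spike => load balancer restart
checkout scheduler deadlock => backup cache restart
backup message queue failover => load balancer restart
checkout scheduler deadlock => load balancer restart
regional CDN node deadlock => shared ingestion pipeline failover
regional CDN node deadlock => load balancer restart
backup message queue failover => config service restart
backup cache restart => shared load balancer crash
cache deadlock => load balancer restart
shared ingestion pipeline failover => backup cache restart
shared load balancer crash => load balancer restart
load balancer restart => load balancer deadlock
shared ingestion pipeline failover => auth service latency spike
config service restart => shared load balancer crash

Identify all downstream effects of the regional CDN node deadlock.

Direct effects: the shared ingestion pipeline failover, the load balancer restart.
2 steps out: the auth service latency spike, the backup cache restart, the load balancer deadlock.
3 steps out: the shared load balancer crash.
Not reachable from it: the checkout scheduler deadlock, the cache deadlock, the backup message queue failover, the config service restart.

the auth service latency spike, the backup cache restart, the load balancer deadlock, the load balancer restart, the shared ingestion pipeline failover, the shared load balancer crash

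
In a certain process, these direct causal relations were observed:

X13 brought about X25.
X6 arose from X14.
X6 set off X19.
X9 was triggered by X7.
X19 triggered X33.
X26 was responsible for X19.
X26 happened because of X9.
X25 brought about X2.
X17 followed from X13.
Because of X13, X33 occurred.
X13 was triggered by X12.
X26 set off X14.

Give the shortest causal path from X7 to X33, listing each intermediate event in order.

X7 → X9 → X26 → X19 → X33

X7 → X9
X9 → X26
X26 → X19
X19 → X33
Length: 4 steps.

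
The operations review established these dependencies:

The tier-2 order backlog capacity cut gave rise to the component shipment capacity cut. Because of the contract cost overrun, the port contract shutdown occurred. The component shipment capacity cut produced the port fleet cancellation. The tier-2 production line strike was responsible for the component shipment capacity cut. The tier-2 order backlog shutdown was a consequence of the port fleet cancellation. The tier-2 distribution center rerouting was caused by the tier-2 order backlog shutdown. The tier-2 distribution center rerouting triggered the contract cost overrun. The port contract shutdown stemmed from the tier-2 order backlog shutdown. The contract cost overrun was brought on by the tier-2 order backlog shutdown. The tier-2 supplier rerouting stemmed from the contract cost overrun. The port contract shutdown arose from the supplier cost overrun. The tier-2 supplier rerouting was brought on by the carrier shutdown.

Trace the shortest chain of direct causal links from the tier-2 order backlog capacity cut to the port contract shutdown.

the tier-2 order backlog capacity cut → the component shipment capacity cut
the component shipment capacity cut → the port fleet cancellation
the port fleet cancellation → the tier-2 order backlog shutdown
the tier-2 order backlog shutdown → the port contract shutdown
Length: 4 steps.

the tier-2 order backlog capacity cut → the component shipment capacity cut → the port fleet cancellation → the tier-2 order backlog shutdown → the port contract shutdown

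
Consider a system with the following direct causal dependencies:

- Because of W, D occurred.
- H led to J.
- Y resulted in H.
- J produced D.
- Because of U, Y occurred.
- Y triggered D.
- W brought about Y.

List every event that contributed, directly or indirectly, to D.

H, J, U, W, Y

Immediate causes of D: W, Y, J.
Further upstream: H, U.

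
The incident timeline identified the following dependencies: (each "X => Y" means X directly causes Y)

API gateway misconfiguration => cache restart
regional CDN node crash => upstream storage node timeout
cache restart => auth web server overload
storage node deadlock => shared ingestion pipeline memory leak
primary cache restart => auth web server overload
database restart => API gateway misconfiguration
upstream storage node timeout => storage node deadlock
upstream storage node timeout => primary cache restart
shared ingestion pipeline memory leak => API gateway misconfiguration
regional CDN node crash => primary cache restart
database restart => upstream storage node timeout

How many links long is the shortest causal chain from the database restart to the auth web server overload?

Shortest chain: the database restart → the upstream storage node timeout → the primary cache restart → the auth web server overload.

3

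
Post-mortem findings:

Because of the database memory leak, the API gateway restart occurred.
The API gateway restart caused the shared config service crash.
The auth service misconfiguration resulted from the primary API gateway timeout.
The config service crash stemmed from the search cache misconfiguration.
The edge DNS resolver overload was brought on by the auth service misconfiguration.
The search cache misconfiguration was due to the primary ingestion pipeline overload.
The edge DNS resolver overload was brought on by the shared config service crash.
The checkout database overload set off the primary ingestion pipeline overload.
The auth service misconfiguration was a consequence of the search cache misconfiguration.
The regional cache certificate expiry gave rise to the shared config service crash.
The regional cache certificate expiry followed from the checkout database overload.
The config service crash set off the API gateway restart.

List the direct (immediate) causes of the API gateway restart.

Upstream contributors include the checkout database overload, the primary ingestion pipeline overload, the search cache misconfiguration, but only the config service crash, the database memory leak feed directly into the API gateway restart.

the config service crash, the database memory leak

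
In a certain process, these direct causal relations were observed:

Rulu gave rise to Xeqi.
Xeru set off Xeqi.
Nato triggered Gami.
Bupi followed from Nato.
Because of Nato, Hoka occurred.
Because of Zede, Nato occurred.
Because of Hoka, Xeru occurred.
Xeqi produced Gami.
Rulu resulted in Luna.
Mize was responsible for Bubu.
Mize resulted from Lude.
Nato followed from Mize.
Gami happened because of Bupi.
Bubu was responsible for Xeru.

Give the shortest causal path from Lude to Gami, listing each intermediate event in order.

Lude → Mize
Mize → Nato
Nato → Gami
Length: 3 steps.

Lude → Mize → Nato → Gami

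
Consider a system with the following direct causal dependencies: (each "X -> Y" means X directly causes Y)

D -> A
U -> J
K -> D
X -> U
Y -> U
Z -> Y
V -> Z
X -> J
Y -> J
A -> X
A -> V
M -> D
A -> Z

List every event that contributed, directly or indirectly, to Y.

Immediate cause of Y: Z.
Further upstream: K, M, D, A, V.

A, D, K, M, V, Z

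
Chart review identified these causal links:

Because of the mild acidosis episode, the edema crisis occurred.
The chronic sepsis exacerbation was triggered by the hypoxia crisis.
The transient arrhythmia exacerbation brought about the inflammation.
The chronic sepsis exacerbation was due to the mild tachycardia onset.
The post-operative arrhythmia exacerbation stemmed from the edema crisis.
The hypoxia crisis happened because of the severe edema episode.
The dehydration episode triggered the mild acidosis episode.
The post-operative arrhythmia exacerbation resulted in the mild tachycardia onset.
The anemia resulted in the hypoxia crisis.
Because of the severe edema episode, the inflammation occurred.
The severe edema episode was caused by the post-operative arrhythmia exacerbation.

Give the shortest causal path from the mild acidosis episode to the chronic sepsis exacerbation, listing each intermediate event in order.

the mild acidosis episode → the edema crisis → the post-operative arrhythmia exacerbation → the mild tachycardia onset → the chronic sepsis exacerbation

the mild acidosis episode → the edema crisis
the edema crisis → the post-operative arrhythmia exacerbation
the post-operative arrhythmia exacerbation → the mild tachycardia onset
the mild tachycardia onset → the chronic sepsis exacerbation
Length: 4 steps.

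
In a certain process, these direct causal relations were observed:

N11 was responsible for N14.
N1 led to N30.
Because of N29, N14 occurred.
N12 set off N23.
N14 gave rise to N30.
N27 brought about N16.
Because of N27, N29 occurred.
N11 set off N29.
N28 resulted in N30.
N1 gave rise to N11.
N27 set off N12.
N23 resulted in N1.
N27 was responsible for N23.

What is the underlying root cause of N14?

Tracing upstream from N14: N14 ← N29 ← N27.
N27 has no stated cause, so it is the root.

N27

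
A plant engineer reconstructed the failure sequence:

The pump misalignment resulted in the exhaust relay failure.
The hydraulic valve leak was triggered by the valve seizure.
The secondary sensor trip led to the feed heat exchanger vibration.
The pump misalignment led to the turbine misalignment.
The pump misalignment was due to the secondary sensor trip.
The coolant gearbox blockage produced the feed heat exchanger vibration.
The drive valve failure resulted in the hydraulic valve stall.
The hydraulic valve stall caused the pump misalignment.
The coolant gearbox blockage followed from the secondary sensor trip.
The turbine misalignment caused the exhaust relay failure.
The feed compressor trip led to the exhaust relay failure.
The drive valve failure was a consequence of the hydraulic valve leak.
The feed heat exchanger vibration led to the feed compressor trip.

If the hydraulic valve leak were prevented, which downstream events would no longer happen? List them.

the drive valve failure, the hydraulic valve stall

Downstream of the hydraulic valve leak: the drive valve failure, the hydraulic valve stall, the pump misalignment, the turbine misalignment, the exhaust relay failure.
Of those, still caused via another path: the pump misalignment, the turbine misalignment, the exhaust relay failure.
The remainder have no surviving cause.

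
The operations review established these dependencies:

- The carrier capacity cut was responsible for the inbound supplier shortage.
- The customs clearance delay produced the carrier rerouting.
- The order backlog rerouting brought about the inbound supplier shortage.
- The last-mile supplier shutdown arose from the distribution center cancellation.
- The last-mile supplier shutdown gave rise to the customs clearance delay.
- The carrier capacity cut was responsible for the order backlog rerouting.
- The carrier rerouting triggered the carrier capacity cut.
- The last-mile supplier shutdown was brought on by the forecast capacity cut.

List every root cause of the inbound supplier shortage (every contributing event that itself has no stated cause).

Tracing upstream from the inbound supplier shortage: the inbound supplier shortage ← the carrier capacity cut ← the carrier rerouting ← the customs clearance delay ← the last-mile supplier shutdown ← the forecast capacity cut.
A separate upstream branch: the inbound supplier shortage ← the carrier capacity cut ← the carrier rerouting ← the customs clearance delay ← the last-mile supplier shutdown ← the distribution center cancellation.
Each of those chain origins has no stated cause.

the distribution center cancellation, the forecast capacity cut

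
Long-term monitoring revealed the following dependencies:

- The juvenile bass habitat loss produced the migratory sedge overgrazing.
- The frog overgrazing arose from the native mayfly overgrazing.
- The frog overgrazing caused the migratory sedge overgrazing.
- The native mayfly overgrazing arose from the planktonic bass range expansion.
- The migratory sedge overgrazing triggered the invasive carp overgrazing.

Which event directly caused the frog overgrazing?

Upstream contributors include the planktonic bass range expansion, but only the native mayfly overgrazing feeds directly into the frog overgrazing.

the native mayfly overgrazing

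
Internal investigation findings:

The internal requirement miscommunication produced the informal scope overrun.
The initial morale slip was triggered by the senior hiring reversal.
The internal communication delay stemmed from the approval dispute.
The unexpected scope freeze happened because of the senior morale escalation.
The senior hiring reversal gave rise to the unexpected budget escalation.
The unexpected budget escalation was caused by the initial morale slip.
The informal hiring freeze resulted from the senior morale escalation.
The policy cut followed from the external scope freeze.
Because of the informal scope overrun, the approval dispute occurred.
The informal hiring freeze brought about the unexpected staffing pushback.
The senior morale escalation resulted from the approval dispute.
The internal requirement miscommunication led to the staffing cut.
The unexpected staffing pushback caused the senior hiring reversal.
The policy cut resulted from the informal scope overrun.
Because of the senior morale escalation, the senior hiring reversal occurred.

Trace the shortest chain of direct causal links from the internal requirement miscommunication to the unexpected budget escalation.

the internal requirement miscommunication → the informal scope overrun
the informal scope overrun → the approval dispute
the approval dispute → the senior morale escalation
the senior morale escalation → the senior hiring reversal
the senior hiring reversal → the unexpected budget escalation
Length: 5 steps.

the internal requirement miscommunication → the informal scope overrun → the approval dispute → the senior morale escalation → the senior hiring reversal → the unexpected budget escalation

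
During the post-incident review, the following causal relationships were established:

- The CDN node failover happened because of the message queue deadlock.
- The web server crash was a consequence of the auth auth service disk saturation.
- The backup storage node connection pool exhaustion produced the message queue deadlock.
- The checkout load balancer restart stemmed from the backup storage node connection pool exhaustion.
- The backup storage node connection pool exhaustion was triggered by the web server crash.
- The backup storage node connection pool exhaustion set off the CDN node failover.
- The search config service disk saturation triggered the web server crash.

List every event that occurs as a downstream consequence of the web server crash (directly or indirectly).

Direct effects: the backup storage node connection pool exhaustion.
2 steps out: the message queue deadlock, the CDN node failover, the checkout load balancer restart.
Not reachable from it: the auth auth service disk saturation, the search config service disk saturation.

the CDN node failover, the backup storage node connection pool exhaustion, the checkout load balancer restart, the message queue deadlock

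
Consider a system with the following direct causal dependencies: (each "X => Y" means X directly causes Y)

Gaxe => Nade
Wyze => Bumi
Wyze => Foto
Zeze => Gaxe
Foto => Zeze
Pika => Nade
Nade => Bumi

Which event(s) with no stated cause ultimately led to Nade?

Tracing upstream from Nade: Nade ← Pika.
A separate upstream branch: Nade ← Gaxe ← Zeze ← Foto ← Wyze.
Each of those chain origins has no stated cause.

Pika, Wyze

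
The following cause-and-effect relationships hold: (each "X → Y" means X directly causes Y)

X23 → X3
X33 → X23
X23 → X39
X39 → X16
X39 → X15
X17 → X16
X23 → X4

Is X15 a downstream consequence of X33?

Yes

There is a causal chain: X33 → X23 → X39 → X15.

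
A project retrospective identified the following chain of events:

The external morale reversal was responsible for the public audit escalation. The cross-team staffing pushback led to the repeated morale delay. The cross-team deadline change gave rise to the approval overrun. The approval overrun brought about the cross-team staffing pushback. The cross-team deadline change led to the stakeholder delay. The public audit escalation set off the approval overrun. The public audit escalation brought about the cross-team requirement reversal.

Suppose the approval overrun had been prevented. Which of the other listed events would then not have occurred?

the cross-team staffing pushback, the repeated morale delay

Downstream of the approval overrun: the cross-team staffing pushback, the repeated morale delay.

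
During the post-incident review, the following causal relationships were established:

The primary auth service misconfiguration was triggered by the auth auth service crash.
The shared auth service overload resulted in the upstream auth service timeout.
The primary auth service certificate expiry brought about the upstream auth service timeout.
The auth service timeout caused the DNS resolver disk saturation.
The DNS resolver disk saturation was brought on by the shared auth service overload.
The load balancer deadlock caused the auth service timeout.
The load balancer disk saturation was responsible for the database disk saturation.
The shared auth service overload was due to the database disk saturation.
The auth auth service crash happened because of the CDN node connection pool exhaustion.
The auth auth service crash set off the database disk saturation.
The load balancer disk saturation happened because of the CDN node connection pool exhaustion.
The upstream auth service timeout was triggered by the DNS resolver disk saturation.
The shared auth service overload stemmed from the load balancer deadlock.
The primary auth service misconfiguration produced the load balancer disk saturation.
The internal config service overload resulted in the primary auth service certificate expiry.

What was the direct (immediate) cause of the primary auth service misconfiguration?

Upstream contributors include the CDN node connection pool exhaustion, but only the auth auth service crash feeds directly into the primary auth service misconfiguration.

the auth auth service crash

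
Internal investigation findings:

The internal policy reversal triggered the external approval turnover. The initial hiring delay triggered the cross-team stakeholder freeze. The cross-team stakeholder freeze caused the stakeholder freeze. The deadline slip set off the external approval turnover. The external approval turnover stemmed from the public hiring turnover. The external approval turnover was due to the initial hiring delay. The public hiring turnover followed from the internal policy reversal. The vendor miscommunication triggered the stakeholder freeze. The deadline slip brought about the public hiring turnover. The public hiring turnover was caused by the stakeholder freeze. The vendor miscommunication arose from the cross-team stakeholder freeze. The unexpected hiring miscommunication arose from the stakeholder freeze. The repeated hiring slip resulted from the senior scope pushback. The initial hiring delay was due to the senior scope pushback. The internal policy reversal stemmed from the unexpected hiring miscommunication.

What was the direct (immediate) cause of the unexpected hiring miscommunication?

the stakeholder freeze

Upstream contributors include the senior scope pushback, the initial hiring delay, the cross-team stakeholder freeze, the vendor miscommunication, but only the stakeholder freeze feeds directly into the unexpected hiring miscommunication.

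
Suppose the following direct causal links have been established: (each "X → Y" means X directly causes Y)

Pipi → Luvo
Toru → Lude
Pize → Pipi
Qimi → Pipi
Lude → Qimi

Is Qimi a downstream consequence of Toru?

Yes

There is a causal chain: Toru → Lude → Qimi.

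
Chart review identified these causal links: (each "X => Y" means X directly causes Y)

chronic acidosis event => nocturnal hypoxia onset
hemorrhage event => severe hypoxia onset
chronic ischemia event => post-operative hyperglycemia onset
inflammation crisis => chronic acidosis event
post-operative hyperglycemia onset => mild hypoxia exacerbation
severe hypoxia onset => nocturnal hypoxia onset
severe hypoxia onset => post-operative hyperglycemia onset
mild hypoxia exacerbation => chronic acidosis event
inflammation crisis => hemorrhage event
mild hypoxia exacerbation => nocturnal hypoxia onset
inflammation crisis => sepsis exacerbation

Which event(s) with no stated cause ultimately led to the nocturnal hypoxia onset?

the chronic ischemia event, the inflammation crisis

Tracing upstream from the nocturnal hypoxia onset: the nocturnal hypoxia onset ← the chronic acidosis event ← the inflammation crisis.
A separate upstream branch: the nocturnal hypoxia onset ← the mild hypoxia exacerbation ← the post-operative hyperglycemia onset ← the chronic ischemia event.
Each of those chain origins has no stated cause.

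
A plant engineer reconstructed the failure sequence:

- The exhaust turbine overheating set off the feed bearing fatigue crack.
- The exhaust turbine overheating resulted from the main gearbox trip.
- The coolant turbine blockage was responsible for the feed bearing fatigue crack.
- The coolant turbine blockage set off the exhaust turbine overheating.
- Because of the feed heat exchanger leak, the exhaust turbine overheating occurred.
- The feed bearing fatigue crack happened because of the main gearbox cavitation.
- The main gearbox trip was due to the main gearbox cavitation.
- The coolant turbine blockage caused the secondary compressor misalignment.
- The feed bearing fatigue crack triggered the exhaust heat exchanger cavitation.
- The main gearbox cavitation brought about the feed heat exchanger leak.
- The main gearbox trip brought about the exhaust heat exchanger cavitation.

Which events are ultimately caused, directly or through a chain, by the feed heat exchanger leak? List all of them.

the exhaust heat exchanger cavitation, the exhaust turbine overheating, the feed bearing fatigue crack

Direct effects: the exhaust turbine overheating.
2 steps out: the feed bearing fatigue crack.
3 steps out: the exhaust heat exchanger cavitation.
Not reachable from it: the coolant turbine blockage, the main gearbox cavitation, the secondary compressor misalignment, the main gearbox trip.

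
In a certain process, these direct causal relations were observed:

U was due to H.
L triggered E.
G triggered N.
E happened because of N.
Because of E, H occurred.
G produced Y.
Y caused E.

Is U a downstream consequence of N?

Yes

There is a causal chain: N → E → H → U.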